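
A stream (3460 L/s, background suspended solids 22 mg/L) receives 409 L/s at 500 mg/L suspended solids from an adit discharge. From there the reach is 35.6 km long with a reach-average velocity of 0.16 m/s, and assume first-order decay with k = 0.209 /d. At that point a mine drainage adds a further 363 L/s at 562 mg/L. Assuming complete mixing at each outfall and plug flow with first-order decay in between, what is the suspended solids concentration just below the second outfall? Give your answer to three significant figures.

86.9 mg/L

After mixing, C = (3460·22.00 + 409.0·500.0) / 3869 = 280600/3869 = 72.53 mg/L; combined flow 3869 L/s.
Travel time t = 35.6·1000 / 0.16 = 222500 s = 61.81 h.
After decay, C = 72.53 × e^(−kt) = 72.53 × 0.5838 = 42.34 mg/L.
At the second outfall, C = (3869·42.34 + 363.0·562.0) / (3869 + 363.0) = 86.92 mg/L.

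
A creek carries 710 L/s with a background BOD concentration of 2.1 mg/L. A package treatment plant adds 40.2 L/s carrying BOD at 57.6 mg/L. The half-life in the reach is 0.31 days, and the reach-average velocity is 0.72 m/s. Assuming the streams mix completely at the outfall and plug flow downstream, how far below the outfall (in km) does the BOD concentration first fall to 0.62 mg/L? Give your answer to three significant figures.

58.5 km

After mixing, C = (710.0·2.100 + 40.20·57.60) / 750.2 = 3807/750.2 = 5.074 mg/L.
Half-life 0.31 d → k = ln 2 / 0.31 = 2.236 d⁻¹.
Set 5.074·exp(−k·t) = 0.62 → t = ln(5.074/0.62)/k = 81230 s = 22.56 h.
Distance = v·t = 0.72·81230 = 58490 m = 58.49 km.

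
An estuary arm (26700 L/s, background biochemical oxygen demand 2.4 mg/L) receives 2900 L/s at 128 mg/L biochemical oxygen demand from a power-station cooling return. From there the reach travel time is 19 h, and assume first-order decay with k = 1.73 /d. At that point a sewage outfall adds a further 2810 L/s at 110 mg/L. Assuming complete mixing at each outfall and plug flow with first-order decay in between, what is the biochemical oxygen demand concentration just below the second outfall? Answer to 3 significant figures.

Mixed concentration C = ΣQC/ΣQ = (26700·2.400 + 2900·128.0) / 29600 = 435300/29600 = 14.71 mg/L; combined flow 29600 L/s.
After decay, C = 14.71 × e^(−kt) = 14.71 × 0.2542 = 3.738 mg/L.
At the second outfall, C = (29600·3.738 + 2810·110.0) / (29600 + 2810) = 12.95 mg/L.

13.0 mg/L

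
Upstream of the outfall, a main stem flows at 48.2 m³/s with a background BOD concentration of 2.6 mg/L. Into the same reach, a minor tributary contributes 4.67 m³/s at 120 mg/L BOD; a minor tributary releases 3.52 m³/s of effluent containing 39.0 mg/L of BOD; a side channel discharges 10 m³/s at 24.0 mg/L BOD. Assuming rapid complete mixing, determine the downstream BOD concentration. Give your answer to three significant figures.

16.0 mg/L

Conservation of mass: C = (48.20·2.600 + 4.670·120.0 + 3.520·39.00 + 10.00·24.00) / 66.39 = 1063/66.39 = 16.01 mg/L.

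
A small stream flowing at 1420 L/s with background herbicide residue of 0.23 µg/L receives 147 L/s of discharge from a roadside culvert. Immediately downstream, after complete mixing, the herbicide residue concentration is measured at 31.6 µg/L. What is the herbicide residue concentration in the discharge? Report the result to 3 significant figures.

335 µg/L

Mass balance: 1420·0.2300 + 147.0·Cₑ = 1567·31.60
→ Cₑ = (1567·31.60 − 1420·0.2300) / 147.0 = 334.6 µg/L.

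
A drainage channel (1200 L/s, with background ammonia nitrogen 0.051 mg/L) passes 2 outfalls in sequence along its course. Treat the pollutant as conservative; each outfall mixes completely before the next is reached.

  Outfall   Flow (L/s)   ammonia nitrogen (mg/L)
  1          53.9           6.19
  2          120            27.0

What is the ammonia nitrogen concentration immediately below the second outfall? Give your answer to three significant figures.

Outfall 1: combined Q = 1254 L/s; C = (1200·0.05100 + 53.90·6.190)/1254 = 0.3149 mg/L.
Outfall 2: combined Q = 1374 L/s; C = (1254·0.3149 + 120.0·27.00)/1374 = 2.646 mg/L.

2.65 mg/L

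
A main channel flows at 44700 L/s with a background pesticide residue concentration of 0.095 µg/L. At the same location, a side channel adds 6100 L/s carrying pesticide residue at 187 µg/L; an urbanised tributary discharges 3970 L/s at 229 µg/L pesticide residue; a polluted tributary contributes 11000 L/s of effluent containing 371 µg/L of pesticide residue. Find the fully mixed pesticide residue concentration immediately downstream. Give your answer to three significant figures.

Flow-weighted average: C = (44700·0.09500 + 6100·187.0 + 3970·229.0 + 11000·371.0) / 65770 = 6135000/65770 = 93.28 µg/L.

93.3 µg/L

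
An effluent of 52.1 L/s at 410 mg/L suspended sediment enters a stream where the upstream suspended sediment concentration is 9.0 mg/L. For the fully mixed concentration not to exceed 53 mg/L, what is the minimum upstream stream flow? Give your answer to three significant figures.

423 L/s

Set C_mix = 53: (Q·9.000 + 52.10·410.0) / (Q + 52.10) = 53
→ Q = 52.10·(410.0 − 53)/(53 − 9.000) = 422.7 L/s.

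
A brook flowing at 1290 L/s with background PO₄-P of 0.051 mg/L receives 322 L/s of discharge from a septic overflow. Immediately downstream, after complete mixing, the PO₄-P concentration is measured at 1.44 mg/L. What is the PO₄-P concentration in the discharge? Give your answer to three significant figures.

Mass balance: 1290·0.05100 + 322.0·Cₑ = 1612·1.440
→ Cₑ = (1612·1.440 − 1290·0.05100) / 322.0 = 7.005 mg/L.

7.00 mg/L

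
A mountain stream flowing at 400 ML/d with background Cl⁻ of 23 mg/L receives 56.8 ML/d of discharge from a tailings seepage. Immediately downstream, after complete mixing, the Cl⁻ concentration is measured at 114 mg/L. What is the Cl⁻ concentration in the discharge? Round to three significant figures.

Mass balance: 400.0·23.00 + 56.80·Cₑ = 456.8·114.0
→ Cₑ = (456.8·114.0 − 400.0·23.00) / 56.80 = 754.8 mg/L.

755 mg/L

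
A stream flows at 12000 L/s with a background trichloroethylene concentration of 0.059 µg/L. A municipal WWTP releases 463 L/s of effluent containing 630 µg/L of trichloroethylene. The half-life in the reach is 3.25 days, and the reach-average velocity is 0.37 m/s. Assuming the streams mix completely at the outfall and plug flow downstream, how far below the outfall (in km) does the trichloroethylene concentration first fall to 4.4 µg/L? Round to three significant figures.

After mixing, C = (12000·0.05900 + 463.0·630.0) / 12460 = 292400/12460 = 23.46 µg/L.
Half-life 3.25 d → k = ln 2 / 3.25 = 0.2133 d⁻¹.
Set 23.46·exp(−k·t) = 4.4 → t = ln(23.46/4.4)/k = 678000 s = 188.3 h.
Distance = v·t = 0.37·678000 = 250900 m = 250.9 km.

251 km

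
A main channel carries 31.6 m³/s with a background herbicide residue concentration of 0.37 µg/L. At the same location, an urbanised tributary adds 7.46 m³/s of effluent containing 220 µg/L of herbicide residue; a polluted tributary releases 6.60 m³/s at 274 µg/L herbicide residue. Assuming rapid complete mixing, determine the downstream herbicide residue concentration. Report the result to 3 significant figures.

75.8 µg/L

Mass balance: C = (31.60·0.3700 + 7.460·220.0 + 6.600·274.0) / 45.66 = 3461/45.66 = 75.81 µg/L.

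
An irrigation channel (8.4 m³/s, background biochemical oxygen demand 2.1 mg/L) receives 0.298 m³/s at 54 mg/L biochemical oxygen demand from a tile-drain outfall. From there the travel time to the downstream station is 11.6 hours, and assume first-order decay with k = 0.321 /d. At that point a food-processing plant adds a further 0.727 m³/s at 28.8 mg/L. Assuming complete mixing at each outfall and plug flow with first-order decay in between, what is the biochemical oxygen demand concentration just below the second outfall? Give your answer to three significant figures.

5.29 mg/L

Conservation of mass: C = (8.400·2.100 + 0.2980·54.00) / 8.698 = 33.73/8.698 = 3.878 mg/L; combined flow 8.698 m³/s.
First-order decay: C = 3.878·exp(−k·t) = 3.878·0.8563 = 3.321 mg/L.
Second outfall: C = (8.698·3.321 + 0.7270·28.80)/9.425 = 5.286 mg/L.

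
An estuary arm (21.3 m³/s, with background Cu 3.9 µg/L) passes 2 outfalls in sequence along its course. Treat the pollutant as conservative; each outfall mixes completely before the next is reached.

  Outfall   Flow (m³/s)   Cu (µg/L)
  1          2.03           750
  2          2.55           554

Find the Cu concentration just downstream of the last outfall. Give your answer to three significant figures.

Outfall 1: combined Q = 23.33 m³/s; C = (21.30·3.900 + 2.030·750.0)/23.33 = 68.82 µg/L.
Outfall 2: combined Q = 25.88 m³/s; C = (23.33·68.82 + 2.550·554.0)/25.88 = 116.6 µg/L.

117 µg/L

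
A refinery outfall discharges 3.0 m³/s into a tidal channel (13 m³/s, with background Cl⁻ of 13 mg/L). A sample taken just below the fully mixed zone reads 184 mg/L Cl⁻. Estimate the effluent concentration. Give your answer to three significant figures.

925 mg/L

Mass balance: 13.00·13.00 + 3.000·Cₑ = 16.00·184.0
→ Cₑ = (16.00·184.0 − 13.00·13.00) / 3.000 = 925.0 mg/L.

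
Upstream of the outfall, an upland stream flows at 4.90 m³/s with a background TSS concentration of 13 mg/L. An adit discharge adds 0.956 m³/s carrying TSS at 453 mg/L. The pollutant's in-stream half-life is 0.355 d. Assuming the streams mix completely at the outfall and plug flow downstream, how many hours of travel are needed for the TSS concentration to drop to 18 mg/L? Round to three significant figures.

Mass balance: C = (4.900·13.00 + 0.9560·453.0) / 5.856 = 496.8/5.856 = 84.83 mg/L.
Half-life 0.355 d → k = ln 2 / 0.355 = 1.953 d⁻¹.
84.83·exp(−k·t) = 18 → t = ln(84.83/18)/k = 68600 s = 19.06 h.

19.1 h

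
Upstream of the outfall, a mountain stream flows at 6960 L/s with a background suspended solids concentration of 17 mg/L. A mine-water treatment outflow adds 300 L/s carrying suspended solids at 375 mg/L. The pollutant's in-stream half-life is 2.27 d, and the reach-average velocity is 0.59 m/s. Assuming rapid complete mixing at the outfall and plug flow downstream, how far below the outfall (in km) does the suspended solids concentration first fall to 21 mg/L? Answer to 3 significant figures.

Conservation of mass: C = (6960·17.00 + 300.0·375.0) / 7260 = 230800/7260 = 31.79 mg/L.
Half-life 2.27 d → k = ln 2 / 2.27 = 0.3054 d⁻¹.
Set 31.79·exp(−k·t) = 21 → t = ln(31.79/21)/k = 117400 s = 32.60 h.
Distance = v·t = 0.59·117400 = 69240 m = 69.24 km.

69.2 km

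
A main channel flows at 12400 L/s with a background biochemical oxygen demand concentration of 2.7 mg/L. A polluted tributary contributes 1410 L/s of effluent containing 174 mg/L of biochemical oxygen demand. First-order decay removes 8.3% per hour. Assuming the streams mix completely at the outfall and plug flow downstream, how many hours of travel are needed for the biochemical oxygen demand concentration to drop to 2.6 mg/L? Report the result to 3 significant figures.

23.7 h

Conservation of mass: C = (12400·2.700 + 1410·174.0) / 13810 = 278800/13810 = 20.19 mg/L.
8.3%/h lost → k = −ln(1 − 0.083) = 0.08665 h⁻¹.
20.19·exp(−k·t) = 2.6 → t = ln(20.19/2.6)/k = 85160 s = 23.66 h.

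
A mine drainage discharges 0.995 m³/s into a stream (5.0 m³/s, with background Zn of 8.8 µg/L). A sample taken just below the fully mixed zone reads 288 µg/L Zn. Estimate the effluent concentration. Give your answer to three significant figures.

Mass balance: 5.000·8.800 + 0.9950·Cₑ = 5.995·288.0
→ Cₑ = (5.995·288.0 − 5.000·8.800) / 0.9950 = 1691 µg/L.

1690 µg/L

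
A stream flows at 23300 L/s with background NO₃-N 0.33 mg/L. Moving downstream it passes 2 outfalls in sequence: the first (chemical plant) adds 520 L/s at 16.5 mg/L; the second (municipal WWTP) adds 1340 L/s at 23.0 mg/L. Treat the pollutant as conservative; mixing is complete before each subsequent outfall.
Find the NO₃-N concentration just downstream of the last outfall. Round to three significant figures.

1.87 mg/L

Outfall 1: combined Q = 23820 L/s; C = (23300·0.3300 + 520.0·16.50)/23820 = 0.6830 mg/L.
Outfall 2: combined Q = 25160 L/s; C = (23820·0.6830 + 1340·23.00)/25160 = 1.872 mg/L.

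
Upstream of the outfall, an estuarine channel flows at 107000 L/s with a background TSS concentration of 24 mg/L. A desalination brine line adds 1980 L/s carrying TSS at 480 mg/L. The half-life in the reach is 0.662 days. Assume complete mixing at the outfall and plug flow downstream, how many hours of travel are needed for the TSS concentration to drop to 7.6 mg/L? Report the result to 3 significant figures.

After mixing, C = (107000·24.00 + 1980·480.0) / 109000 = 3518000/109000 = 32.28 mg/L.
Half-life 0.662 d → k = ln 2 / 0.662 = 1.047 d⁻¹.
32.28·exp(−k·t) = 7.6 → t = ln(32.28/7.6)/k = 119400 s = 33.15 h.

33.2 h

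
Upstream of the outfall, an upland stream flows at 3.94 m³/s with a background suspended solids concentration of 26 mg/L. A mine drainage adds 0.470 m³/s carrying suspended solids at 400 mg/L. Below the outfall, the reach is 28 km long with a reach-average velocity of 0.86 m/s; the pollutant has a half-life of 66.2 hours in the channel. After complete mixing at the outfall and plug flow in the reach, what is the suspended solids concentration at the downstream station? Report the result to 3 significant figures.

59.9 mg/L

Mixed concentration C = ΣQC/ΣQ = (3.940·26.00 + 0.4700·400.0) / 4.410 = 290.4/4.410 = 65.86 mg/L.
Travel time t = 28·1000 / 0.86 = 32560 s = 9.044 h.
Half-life 66.2 h → k = ln 2 / 66.2 = 0.01047 h⁻¹ = 0.2513 d⁻¹.
After decay, C = 65.86 × e^(−kt) = 65.86 × 0.9097 = 59.91 mg/L.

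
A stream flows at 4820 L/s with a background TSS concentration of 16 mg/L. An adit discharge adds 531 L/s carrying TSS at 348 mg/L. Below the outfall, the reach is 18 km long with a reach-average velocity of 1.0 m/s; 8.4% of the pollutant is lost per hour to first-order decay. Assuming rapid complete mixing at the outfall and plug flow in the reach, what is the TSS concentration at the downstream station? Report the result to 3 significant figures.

Mixed concentration C = ΣQC/ΣQ = (4820·16.00 + 531.0·348.0) / 5351 = 261900/5351 = 48.95 mg/L.
Travel time t = 18·1000 / 1.0 = 18000 s = 5.000 h.
8.4%/h lost → k = −ln(1 − 0.084) = 0.08774 h⁻¹.
After decay, C = 48.95 × e^(−kt) = 48.95 × 0.6449 = 31.56 mg/L.

31.6 mg/L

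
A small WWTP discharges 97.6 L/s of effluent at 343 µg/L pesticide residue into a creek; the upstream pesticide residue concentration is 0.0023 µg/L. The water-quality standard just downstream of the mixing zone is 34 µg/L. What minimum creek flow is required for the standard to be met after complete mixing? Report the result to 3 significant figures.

Set C_mix = 34: (Q·0.002300 + 97.60·343.0) / (Q + 97.60) = 34
→ Q = 97.60·(343.0 − 34)/(34 − 0.002300) = 887.1 L/s.

887 L/s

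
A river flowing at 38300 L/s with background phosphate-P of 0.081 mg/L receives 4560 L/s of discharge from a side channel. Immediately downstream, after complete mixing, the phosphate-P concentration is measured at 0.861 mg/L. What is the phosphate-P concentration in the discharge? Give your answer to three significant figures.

7.41 mg/L

Mass balance: 38300·0.08100 + 4560·Cₑ = 42860·0.8610
→ Cₑ = (42860·0.8610 − 38300·0.08100) / 4560 = 7.412 mg/L.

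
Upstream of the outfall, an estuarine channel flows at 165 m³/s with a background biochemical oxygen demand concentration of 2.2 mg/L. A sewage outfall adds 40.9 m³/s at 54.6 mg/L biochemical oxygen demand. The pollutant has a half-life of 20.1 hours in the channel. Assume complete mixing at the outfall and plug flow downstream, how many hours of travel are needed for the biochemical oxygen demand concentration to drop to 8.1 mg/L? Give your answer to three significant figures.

12.8 h

Mass balance: C = (165.0·2.200 + 40.90·54.60) / 205.9 = 2596/205.9 = 12.61 mg/L.
Half-life 20.1 h → k = ln 2 / 20.1 = 0.03448 h⁻¹ = 0.8276 d⁻¹.
12.61·exp(−k·t) = 8.1 → t = ln(12.61/8.1)/k = 46200 s = 12.83 h.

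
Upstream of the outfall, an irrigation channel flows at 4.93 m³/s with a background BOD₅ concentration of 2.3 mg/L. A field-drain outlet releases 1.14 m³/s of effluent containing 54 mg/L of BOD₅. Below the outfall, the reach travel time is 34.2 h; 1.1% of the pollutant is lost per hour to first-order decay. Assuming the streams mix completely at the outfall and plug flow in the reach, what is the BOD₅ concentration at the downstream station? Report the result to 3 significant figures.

8.23 mg/L

Mass balance: C = (4.930·2.300 + 1.140·54.00) / 6.070 = 72.90/6.070 = 12.01 mg/L.
1.1%/h lost → k = −ln(1 − 0.011) = 0.01106 h⁻¹.
Applying C = C₀e^(−kt): 12.01 × 0.6850 = 8.227 mg/L.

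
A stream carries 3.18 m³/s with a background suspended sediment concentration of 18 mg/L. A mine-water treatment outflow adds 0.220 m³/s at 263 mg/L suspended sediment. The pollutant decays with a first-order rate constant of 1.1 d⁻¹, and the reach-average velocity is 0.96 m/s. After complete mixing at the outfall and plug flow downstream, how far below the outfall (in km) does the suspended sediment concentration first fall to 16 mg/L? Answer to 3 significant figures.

Mass balance: C = (3.180·18.00 + 0.2200·263.0) / 3.400 = 115.1/3.400 = 33.85 mg/L.
Set 33.85·exp(−k·t) = 16 → t = ln(33.85/16)/k = 58860 s = 16.35 h.
Distance = v·t = 0.96·58860 = 56510 m = 56.51 km.

56.5 km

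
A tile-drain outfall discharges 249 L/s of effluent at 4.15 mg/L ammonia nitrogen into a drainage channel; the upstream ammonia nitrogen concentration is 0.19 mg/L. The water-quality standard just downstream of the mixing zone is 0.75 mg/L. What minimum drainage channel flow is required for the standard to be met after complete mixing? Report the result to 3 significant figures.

1510 L/s

Set C_mix = 0.75: (Q·0.1900 + 249.0·4.150) / (Q + 249.0) = 0.75
→ Q = 249.0·(4.150 − 0.75)/(0.75 − 0.1900) = 1512 L/s.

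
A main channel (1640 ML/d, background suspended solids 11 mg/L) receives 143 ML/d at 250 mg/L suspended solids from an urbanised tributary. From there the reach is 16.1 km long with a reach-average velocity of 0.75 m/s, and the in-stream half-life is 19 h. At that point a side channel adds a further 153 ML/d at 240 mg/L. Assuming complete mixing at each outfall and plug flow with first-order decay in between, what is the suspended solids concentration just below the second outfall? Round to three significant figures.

41.3 mg/L

Mixed concentration C = ΣQC/ΣQ = (1640·11.00 + 143.0·250.0) / 1783 = 53790/1783 = 30.17 mg/L; combined flow 1783 ML/d.
Travel time t = 16.1·1000 / 0.75 = 21470 s = 5.963 h.
Half-life 19 h → k = ln 2 / 19 = 0.03648 h⁻¹ = 0.8756 d⁻¹.
First-order decay: C = 30.17·exp(−k·t) = 30.17·0.8045 = 24.27 mg/L.
At the second outfall, C = (1783·24.27 + 153.0·240.0) / (1783 + 153.0) = 41.32 mg/L.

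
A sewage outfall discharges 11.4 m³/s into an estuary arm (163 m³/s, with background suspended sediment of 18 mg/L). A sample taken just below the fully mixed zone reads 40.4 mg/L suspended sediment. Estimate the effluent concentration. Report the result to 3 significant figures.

361 mg/L

Mass balance: 163.0·18.00 + 11.40·Cₑ = 174.4·40.40
→ Cₑ = (174.4·40.40 − 163.0·18.00) / 11.40 = 360.7 mg/L.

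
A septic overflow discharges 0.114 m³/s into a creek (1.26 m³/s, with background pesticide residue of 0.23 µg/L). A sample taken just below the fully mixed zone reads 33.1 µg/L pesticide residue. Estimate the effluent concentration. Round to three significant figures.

Mass balance: 1.260·0.2300 + 0.1140·Cₑ = 1.374·33.10
→ Cₑ = (1.374·33.10 − 1.260·0.2300) / 0.1140 = 396.4 µg/L.

396 µg/L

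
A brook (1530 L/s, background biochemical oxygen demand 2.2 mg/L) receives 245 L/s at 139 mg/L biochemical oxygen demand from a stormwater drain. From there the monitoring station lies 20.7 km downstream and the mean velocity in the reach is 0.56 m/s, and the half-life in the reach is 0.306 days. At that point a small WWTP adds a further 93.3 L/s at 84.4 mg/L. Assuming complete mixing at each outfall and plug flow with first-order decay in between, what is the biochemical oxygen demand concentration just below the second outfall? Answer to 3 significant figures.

11.8 mg/L

Mixed concentration C = ΣQC/ΣQ = (1530·2.200 + 245.0·139.0) / 1775 = 37420/1775 = 21.08 mg/L; combined flow 1775 L/s.
Travel time t = 20.7·1000 / 0.56 = 36960 s = 10.27 h.
Half-life 0.306 d → k = ln 2 / 0.306 = 2.265 d⁻¹.
After decay, C = 21.08 × e^(−kt) = 21.08 × 0.3794 = 7.999 mg/L.
Second outfall: C = (1775·7.999 + 93.30·84.40)/1868 = 11.81 mg/L.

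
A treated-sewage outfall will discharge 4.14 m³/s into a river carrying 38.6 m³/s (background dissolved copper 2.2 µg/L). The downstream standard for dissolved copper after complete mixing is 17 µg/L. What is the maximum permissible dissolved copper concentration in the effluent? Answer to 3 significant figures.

At the limit, (Qr·Cr + Qe·Cₑ)/(Qr + Qe) = 17:
Cₑ = (42.74·17 − 38.60·2.200) / 4.140 = 155.0 µg/L.

155 µg/L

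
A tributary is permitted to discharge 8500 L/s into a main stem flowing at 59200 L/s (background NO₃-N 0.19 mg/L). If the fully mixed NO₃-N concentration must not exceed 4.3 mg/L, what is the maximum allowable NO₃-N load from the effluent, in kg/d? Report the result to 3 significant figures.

Mass balance at the limit: 59200·0.1900 + 8500·Cₑ = 67700·4.3 → Cₑ = 32.92 mg/L.
8500 L/s = 8.500 m³/s. Load = 8.500 m³/s × 32.92 g/m³ × 86 400 s/d = 24180 kg/d.

24200 kg/d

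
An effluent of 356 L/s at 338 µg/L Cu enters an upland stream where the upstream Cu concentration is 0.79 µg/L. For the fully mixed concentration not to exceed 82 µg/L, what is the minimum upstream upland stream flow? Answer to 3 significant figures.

Set C_mix = 82: (Q·0.7900 + 356.0·338.0) / (Q + 356.0) = 82
→ Q = 356.0·(338.0 − 82)/(82 − 0.7900) = 1122 L/s.

1120 L/s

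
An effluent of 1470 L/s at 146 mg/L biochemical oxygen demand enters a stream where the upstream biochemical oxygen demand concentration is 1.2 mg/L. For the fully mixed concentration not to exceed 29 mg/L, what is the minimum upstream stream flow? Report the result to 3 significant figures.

Set C_mix = 29: (Q·1.200 + 1470·146.0) / (Q + 1470) = 29
→ Q = 1470·(146.0 − 29)/(29 − 1.200) = 6187 L/s.

6190 L/s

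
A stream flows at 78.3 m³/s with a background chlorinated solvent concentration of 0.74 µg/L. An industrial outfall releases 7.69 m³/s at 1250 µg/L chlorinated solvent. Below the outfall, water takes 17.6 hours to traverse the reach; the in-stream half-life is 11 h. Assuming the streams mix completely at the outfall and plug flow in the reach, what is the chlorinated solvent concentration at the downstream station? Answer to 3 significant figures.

37.1 µg/L

After mixing, C = (78.30·0.7400 + 7.690·1250) / 85.99 = 9670/85.99 = 112.5 µg/L.
Half-life 11 h → k = ln 2 / 11 = 0.06301 h⁻¹ = 1.512 d⁻¹.
First-order decay: C = 112.5·exp(−k·t) = 112.5·0.3299 = 37.10 µg/L.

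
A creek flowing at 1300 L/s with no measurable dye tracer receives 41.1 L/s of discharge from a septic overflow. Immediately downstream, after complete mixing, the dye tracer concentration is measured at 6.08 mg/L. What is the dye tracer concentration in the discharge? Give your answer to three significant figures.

Mass balance: 1300·0 + 41.10·Cₑ = 1341·6.080
→ Cₑ = (1341·6.080 − 1300·0) / 41.10 = 198.4 mg/L.

198 mg/L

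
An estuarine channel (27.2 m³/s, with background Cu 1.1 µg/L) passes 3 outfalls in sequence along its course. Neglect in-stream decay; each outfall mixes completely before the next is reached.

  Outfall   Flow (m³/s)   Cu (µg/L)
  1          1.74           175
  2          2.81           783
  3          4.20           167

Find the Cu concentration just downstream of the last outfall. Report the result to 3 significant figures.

After outfall 1: Q = 27.20 + 1.740 = 28.94 m³/s; C = (27.20·1.100 + 1.740·175.0)/28.94 = 11.56 µg/L.
After outfall 2: Q = 28.94 + 2.810 = 31.75 m³/s; C = (28.94·11.56 + 2.810·783.0)/31.75 = 79.83 µg/L.
After outfall 3: Q = 31.75 + 4.200 = 35.95 m³/s; C = (31.75·79.83 + 4.200·167.0)/35.95 = 90.02 µg/L.

90.0 µg/L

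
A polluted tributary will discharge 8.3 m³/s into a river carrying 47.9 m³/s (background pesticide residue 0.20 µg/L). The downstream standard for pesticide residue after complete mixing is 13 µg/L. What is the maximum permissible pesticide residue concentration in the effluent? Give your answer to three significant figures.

86.9 µg/L

At the limit, (Qr·Cr + Qe·Cₑ)/(Qr + Qe) = 13:
Cₑ = (56.20·13 − 47.90·0.2000) / 8.300 = 86.87 µg/L.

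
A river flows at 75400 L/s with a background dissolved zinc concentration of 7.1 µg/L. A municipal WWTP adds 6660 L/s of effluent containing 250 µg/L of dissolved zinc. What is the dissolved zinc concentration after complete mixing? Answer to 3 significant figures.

Mixed concentration C = ΣQC/ΣQ = (75400·7.100 + 6660·250.0) / 82060 = 2200000/82060 = 26.81 µg/L.

26.8 µg/L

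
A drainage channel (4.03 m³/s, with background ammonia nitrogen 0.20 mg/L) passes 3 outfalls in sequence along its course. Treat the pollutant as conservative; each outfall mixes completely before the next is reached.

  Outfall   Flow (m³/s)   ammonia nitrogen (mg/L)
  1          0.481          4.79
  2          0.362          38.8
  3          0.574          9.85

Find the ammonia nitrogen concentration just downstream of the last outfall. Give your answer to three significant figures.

After outfall 1: Q = 4.030 + 0.4810 = 4.511 m³/s; C = (4.030·0.2000 + 0.4810·4.790)/4.511 = 0.6894 mg/L.
After outfall 2: Q = 4.511 + 0.3620 = 4.873 m³/s; C = (4.511·0.6894 + 0.3620·38.80)/4.873 = 3.521 mg/L.
After outfall 3: Q = 4.873 + 0.5740 = 5.447 m³/s; C = (4.873·3.521 + 0.5740·9.850)/5.447 = 4.188 mg/L.

4.19 mg/L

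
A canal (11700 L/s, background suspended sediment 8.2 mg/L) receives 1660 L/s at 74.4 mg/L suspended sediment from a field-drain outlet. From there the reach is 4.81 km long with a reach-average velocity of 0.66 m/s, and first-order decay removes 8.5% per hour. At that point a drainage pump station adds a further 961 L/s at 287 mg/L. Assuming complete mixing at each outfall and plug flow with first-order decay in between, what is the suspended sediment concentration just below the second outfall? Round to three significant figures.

32.1 mg/L

Mass balance: C = (11700·8.200 + 1660·74.40) / 13360 = 219400/13360 = 16.43 mg/L; combined flow 13360 L/s.
Travel time t = 4.81·1000 / 0.66 = 7288 s = 2.024 h.
8.5%/h lost → k = −ln(1 − 0.085) = 0.08883 h⁻¹.
Applying C = C₀e^(−kt): 16.43 × 0.8354 = 13.72 mg/L.
Second outfall: C = (13360·13.72 + 961.0·287.0)/14320 = 32.06 mg/L.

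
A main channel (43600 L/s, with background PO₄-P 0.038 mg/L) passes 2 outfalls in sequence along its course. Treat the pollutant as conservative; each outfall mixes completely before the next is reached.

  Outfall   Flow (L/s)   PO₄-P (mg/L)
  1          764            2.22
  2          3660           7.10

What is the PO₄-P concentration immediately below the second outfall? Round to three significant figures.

After outfall 1: Q = 43600 + 764.0 = 44360 L/s; C = (43600·0.03800 + 764.0·2.220)/44360 = 0.07558 mg/L.
After outfall 2: Q = 44360 + 3660 = 48020 L/s; C = (44360·0.07558 + 3660·7.100)/48020 = 0.6109 mg/L.

0.611 mg/L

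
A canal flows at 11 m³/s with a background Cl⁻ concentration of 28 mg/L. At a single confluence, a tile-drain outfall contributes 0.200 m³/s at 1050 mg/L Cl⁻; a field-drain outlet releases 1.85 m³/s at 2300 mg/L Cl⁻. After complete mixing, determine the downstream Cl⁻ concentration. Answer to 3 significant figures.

Conservation of mass: C = (11.00·28.00 + 0.2000·1050 + 1.850·2300) / 13.05 = 4773/13.05 = 365.7 mg/L.

366 mg/L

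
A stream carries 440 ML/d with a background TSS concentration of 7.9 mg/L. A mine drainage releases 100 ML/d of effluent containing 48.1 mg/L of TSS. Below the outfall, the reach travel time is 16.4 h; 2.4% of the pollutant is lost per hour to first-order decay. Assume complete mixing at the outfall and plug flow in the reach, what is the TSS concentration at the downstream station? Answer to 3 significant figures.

Mixed concentration C = ΣQC/ΣQ = (440.0·7.900 + 100.0·48.10) / 540.0 = 8286/540.0 = 15.34 mg/L.
2.4%/h lost → k = −ln(1 − 0.024) = 0.02429 h⁻¹.
Applying C = C₀e^(−kt): 15.34 × 0.6714 = 10.30 mg/L.

10.3 mg/L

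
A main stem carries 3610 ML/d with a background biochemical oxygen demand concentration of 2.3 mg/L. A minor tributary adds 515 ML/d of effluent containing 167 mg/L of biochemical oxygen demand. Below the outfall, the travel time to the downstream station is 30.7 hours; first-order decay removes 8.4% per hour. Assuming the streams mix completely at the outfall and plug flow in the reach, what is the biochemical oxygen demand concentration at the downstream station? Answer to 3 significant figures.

1.55 mg/L

After mixing, C = (3610·2.300 + 515.0·167.0) / 4125 = 94310/4125 = 22.86 mg/L.
8.4%/h lost → k = −ln(1 − 0.084) = 0.08774 h⁻¹.
Decay over the reach: 22.86·exp(−kt) = 22.86·0.06764 = 1.546 mg/L.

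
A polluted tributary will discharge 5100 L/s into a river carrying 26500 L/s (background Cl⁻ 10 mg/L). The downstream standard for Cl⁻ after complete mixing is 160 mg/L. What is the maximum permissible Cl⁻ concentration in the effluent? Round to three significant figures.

939 mg/L

At the limit, (Qr·Cr + Qe·Cₑ)/(Qr + Qe) = 160:
Cₑ = (31600·160 − 26500·10.00) / 5100 = 939.4 mg/L.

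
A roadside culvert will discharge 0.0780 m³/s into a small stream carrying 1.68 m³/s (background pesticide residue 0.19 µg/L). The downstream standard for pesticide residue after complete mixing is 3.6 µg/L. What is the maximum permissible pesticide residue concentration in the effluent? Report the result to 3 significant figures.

77.0 µg/L

At the limit, (Qr·Cr + Qe·Cₑ)/(Qr + Qe) = 3.6:
Cₑ = (1.758·3.6 − 1.680·0.1900) / 0.07800 = 77.05 µg/L.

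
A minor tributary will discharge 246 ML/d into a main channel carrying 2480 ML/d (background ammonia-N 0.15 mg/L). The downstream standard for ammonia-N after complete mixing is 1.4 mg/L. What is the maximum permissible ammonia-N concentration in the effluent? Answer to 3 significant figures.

At the limit, (Qr·Cr + Qe·Cₑ)/(Qr + Qe) = 1.4:
Cₑ = (2726·1.4 − 2480·0.1500) / 246.0 = 14.00 mg/L.

14.0 mg/L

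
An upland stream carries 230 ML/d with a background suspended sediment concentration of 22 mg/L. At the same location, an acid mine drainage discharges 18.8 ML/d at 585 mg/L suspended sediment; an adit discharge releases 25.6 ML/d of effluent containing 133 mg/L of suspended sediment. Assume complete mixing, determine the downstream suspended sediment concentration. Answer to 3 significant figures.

Conservation of mass: C = (230.0·22.00 + 18.80·585.0 + 25.60·133.0) / 274.4 = 19460/274.4 = 70.93 mg/L.

70.9 mg/L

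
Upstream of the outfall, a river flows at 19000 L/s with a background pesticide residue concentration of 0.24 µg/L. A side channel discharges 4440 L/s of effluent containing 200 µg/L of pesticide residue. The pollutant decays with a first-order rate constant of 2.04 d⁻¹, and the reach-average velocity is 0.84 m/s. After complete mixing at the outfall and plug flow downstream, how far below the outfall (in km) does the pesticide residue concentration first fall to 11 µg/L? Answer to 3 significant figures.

44.2 km

Conservation of mass: C = (19000·0.2400 + 4440·200.0) / 23440 = 892600/23440 = 38.08 µg/L.
Set 38.08·exp(−k·t) = 11 → t = ln(38.08/11)/k = 52590 s = 14.61 h.
Distance = v·t = 0.84·52590 = 44180 m = 44.18 km.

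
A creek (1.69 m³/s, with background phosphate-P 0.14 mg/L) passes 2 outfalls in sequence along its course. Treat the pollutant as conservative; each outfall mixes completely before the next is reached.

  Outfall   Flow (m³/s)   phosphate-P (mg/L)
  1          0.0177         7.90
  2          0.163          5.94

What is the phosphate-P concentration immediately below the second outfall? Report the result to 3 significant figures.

0.719 mg/L

After outfall 1: Q = 1.690 + 0.01770 = 1.708 m³/s; C = (1.690·0.1400 + 0.01770·7.900)/1.708 = 0.2204 mg/L.
After outfall 2: Q = 1.708 + 0.1630 = 1.871 m³/s; C = (1.708·0.2204 + 0.1630·5.940)/1.871 = 0.7188 mg/L.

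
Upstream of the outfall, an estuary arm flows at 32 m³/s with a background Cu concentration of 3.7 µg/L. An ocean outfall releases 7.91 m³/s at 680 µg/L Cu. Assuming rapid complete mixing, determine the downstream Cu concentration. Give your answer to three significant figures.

Flow-weighted average: C = (32.00·3.700 + 7.910·680.0) / 39.91 = 5497/39.91 = 137.7 µg/L.

138 µg/L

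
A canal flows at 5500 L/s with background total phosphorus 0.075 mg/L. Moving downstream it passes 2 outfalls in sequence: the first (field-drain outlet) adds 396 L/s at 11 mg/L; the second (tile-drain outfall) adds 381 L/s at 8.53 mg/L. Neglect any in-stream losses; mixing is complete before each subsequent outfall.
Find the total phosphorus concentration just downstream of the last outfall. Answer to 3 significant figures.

Below outfall 1: Q → 5896 L/s, C = (5500·0.07500 + 396.0·11.00)/5896 = 0.8088 mg/L.
Below outfall 2: Q → 6277 L/s, C = (5896·0.8088 + 381.0·8.530)/6277 = 1.277 mg/L.

1.28 mg/L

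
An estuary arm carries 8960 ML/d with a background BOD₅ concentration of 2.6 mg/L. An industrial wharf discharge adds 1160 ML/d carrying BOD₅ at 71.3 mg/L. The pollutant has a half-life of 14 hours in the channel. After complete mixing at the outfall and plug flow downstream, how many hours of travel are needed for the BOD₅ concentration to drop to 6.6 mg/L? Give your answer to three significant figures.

9.33 h

Mixed concentration C = ΣQC/ΣQ = (8960·2.600 + 1160·71.30) / 10120 = 106000/10120 = 10.47 mg/L.
Half-life 14 h → k = ln 2 / 14 = 0.04951 h⁻¹ = 1.188 d⁻¹.
10.47·exp(−k·t) = 6.6 → t = ln(10.47/6.6)/k = 33590 s = 9.329 h.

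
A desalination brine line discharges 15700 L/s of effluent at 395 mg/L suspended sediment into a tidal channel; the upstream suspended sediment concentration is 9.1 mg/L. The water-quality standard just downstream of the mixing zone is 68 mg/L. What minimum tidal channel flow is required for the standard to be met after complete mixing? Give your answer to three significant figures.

Set C_mix = 68: (Q·9.100 + 15700·395.0) / (Q + 15700) = 68
→ Q = 15700·(395.0 − 68)/(68 − 9.100) = 87160 L/s.

87200 L/s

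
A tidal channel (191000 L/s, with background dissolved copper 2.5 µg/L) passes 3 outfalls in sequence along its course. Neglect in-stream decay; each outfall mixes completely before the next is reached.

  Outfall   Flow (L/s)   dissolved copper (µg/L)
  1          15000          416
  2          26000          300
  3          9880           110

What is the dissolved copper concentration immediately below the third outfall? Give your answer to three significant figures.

64.5 µg/L

After outfall 1: Q = 191000 + 15000 = 206000 L/s; C = (191000·2.500 + 15000·416.0)/206000 = 32.61 µg/L.
After outfall 2: Q = 206000 + 26000 = 232000 L/s; C = (206000·32.61 + 26000·300.0)/232000 = 62.58 µg/L.
After outfall 3: Q = 232000 + 9880 = 241900 L/s; C = (232000·62.58 + 9880·110.0)/241900 = 64.51 µg/L.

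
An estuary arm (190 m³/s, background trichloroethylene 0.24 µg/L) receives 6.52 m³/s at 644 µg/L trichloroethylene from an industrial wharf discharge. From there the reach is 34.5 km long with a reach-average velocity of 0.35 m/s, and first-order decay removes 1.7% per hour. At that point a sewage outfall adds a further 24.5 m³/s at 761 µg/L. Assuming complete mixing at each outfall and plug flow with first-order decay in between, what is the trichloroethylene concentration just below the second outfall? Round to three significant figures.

After mixing, C = (190.0·0.2400 + 6.520·644.0) / 196.5 = 4244/196.5 = 21.60 µg/L; combined flow 196.5 m³/s.
Travel time t = 34.5·1000 / 0.35 = 98570 s = 27.38 h.
1.7%/h lost → k = −ln(1 − 0.017) = 0.01715 h⁻¹.
Decay over the reach: 21.60·exp(−kt) = 21.60·0.6253 = 13.51 µg/L.
Second outfall: C = (196.5·13.51 + 24.50·761.0)/221.0 = 96.37 µg/L.

96.4 µg/L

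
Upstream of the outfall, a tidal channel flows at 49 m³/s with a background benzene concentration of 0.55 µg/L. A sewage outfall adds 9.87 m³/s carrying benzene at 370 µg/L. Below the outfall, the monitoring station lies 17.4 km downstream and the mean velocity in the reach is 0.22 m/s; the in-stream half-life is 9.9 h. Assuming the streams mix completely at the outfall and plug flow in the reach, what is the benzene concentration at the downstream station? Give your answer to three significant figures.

Mixed concentration C = ΣQC/ΣQ = (49.00·0.5500 + 9.870·370.0) / 58.87 = 3679/58.87 = 62.49 µg/L.
Travel time t = 17.4·1000 / 0.22 = 79090 s = 21.97 h.
Half-life 9.9 h → k = ln 2 / 9.9 = 0.07001 h⁻¹ = 1.680 d⁻¹.
After decay, C = 62.49 × e^(−kt) = 62.49 × 0.2148 = 13.42 µg/L.

13.4 µg/L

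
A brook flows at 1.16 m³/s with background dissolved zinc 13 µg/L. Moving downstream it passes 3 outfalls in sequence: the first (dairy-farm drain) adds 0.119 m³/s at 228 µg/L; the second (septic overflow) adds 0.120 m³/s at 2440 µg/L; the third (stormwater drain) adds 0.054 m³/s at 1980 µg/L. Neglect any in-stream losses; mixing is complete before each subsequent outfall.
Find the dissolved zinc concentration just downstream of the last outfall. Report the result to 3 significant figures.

304 µg/L

Below outfall 1: Q → 1.279 m³/s, C = (1.160·13.00 + 0.1190·228.0)/1.279 = 33.00 µg/L.
Below outfall 2: Q → 1.399 m³/s, C = (1.279·33.00 + 0.1200·2440)/1.399 = 239.5 µg/L.
Below outfall 3: Q → 1.453 m³/s, C = (1.399·239.5 + 0.05400·1980)/1.453 = 304.2 µg/L.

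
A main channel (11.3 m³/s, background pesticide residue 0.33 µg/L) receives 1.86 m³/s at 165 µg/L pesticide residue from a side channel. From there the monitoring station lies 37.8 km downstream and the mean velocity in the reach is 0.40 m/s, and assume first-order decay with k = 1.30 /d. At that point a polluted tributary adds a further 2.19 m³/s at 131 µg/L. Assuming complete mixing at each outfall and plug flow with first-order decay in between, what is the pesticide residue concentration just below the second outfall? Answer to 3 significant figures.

23.6 µg/L

After mixing, C = (11.30·0.3300 + 1.860·165.0) / 13.16 = 310.6/13.16 = 23.60 µg/L; combined flow 13.16 m³/s.
Travel time t = 37.8·1000 / 0.40 = 94500 s = 26.25 h.
Decay over the reach: 23.60·exp(−kt) = 23.60·0.2413 = 5.695 µg/L.
Second outfall: C = (13.16·5.695 + 2.190·131.0)/15.35 = 23.57 µg/L.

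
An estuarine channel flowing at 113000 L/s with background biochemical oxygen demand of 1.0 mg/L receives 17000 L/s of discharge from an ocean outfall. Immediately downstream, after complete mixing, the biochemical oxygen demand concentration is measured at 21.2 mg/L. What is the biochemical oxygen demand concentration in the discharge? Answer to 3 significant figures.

155 mg/L

Mass balance: 113000·1.000 + 17000·Cₑ = 130000·21.20
→ Cₑ = (130000·21.20 − 113000·1.000) / 17000 = 155.5 mg/L.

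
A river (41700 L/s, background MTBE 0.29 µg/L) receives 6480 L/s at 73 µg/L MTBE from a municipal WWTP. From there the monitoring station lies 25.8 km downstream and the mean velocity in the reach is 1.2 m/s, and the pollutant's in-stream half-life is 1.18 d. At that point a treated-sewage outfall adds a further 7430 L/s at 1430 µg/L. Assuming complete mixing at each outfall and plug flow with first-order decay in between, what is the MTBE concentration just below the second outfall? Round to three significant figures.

199 µg/L

Flow-weighted average: C = (41700·0.2900 + 6480·73.00) / 48180 = 485100/48180 = 10.07 µg/L; combined flow 48180 L/s.
Travel time t = 25.8·1000 / 1.2 = 21500 s = 5.972 h.
Half-life 1.18 d → k = ln 2 / 1.18 = 0.5874 d⁻¹.
Applying C = C₀e^(−kt): 10.07 × 0.8640 = 8.700 µg/L.
At the second outfall, C = (48180·8.700 + 7430·1430) / (48180 + 7430) = 198.6 µg/L.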